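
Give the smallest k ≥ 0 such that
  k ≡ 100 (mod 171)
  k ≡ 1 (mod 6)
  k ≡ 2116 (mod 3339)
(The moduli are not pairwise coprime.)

gcd(171, 6) = 3 and 3 | (1 − 100), so the pair is consistent; merging gives k ≡ 271 (mod 342), where 342 = lcm(171, 6).
gcd(342, 3339) = 9 and 9 | (2116 − 271), so the pair is consistent; merging gives k ≡ 92269 (mod 126882), where 126882 = lcm(342, 3339).
The solution is unique modulo lcm(171, 6, 3339) = 126882.

92269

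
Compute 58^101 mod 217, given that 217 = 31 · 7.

Mod 31: 58 ≡ 27; by Fermat, exponent reduces to 101 mod 30 = 11; 27^11 ≡ 27 (mod 31).
Mod 7: 58 ≡ 2; by Fermat, exponent reduces to 101 mod 6 = 5; 2^5 ≡ 4 (mod 7).
Combine by CRT: x ≡ 27 (mod 31), x ≡ 4 (mod 7) ⇒ x ≡ 151 (mod 217).

151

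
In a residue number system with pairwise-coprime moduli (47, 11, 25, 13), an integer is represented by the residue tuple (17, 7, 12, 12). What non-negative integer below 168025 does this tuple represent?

11062

From x ≡ 17 (mod 47) write x = 17 + 47t. Substituting into x ≡ 7 (mod 11) gives 47t ≡ 1 (mod 11), and since 3⁻¹ ≡ 4 (mod 11), t ≡ 4. Hence x ≡ 17 + 47·4 = 205 (mod 517).
From x ≡ 205 (mod 517) write x = 205 + 517t. Substituting into x ≡ 12 (mod 25) gives 517t ≡ 7 (mod 25), and since 17⁻¹ ≡ 3 (mod 25), t ≡ 21. Hence x ≡ 205 + 517·21 = 11062 (mod 12925).
From x ≡ 11062 (mod 12925) write x = 11062 + 12925t. Substituting into x ≡ 12 (mod 13) gives 12925t ≡ 0 (mod 13), and since 3⁻¹ ≡ 9 (mod 13), t ≡ 0. Hence x ≡ 11062 + 12925·0 = 11062 (mod 168025).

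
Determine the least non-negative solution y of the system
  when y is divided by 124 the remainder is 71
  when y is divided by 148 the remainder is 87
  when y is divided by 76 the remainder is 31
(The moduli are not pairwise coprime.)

gcd(124, 148) = 4 and 4 | (87 − 71), so the pair is consistent; merging gives y ≡ 3047 (mod 4588), where 4588 = lcm(124, 148).
gcd(4588, 76) = 4 and 4 | (31 − 3047), so the pair is consistent; merging gives y ≡ 44339 (mod 87172), where 87172 = lcm(4588, 76).
The solution is unique modulo lcm(124, 148, 76) = 87172.

44339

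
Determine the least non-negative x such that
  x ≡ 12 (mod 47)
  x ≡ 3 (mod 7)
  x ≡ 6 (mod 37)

The moduli are pairwise coprime; N = 47·7·37 = 12173.
N/47 = 259; 259 ≡ 24 (mod 47); 24·2 ≡ 1, so inverse 2.
N/7 = 1739; 1739 ≡ 3 (mod 7); 3·5 ≡ 1, so inverse 5.
N/37 = 329; 329 ≡ 33 (mod 37); 33·9 ≡ 1, so inverse 9.
x ≡ 12·259·2 + 3·1739·5 + 6·329·9 = 50067.
50067 mod 12173 = 1375.

1375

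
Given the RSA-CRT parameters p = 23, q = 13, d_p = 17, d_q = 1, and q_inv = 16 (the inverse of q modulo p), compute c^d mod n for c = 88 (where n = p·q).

205

m₁ = c^(d_p) mod p: c ≡ 19 (mod 23), and 19^17 mod 23 = 21.
m₂ = c^(d_q) mod q: c ≡ 10 (mod 13), and 10^1 mod 13 = 10.
h = q_inv·(m₁ − m₂) mod p = 16·(21 − 10) mod 23 = 15.
m = m₂ + h·q = 10 + 15·13 = 205.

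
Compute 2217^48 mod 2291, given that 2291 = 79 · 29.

Mod 79: 2217 ≡ 5; 5^48 ≡ 8 (mod 79).
Mod 29: 2217 ≡ 13; by Fermat, exponent reduces to 48 mod 28 = 20; 13^20 ≡ 20 (mod 29).
Combine by CRT: x ≡ 8 (mod 79), x ≡ 20 (mod 29) ⇒ x ≡ 1035 (mod 2291).

1035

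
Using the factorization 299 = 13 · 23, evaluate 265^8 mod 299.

261

Mod 13: 265 ≡ 5; 5^8 ≡ 1 (mod 13).
Mod 23: 265 ≡ 12; 12^8 ≡ 8 (mod 23).
Combine by CRT: x ≡ 1 (mod 13), x ≡ 8 (mod 23) ⇒ x ≡ 261 (mod 299).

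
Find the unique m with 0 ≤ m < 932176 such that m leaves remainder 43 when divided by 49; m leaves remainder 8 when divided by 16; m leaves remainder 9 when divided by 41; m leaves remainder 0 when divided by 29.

The moduli are pairwise coprime; N = 49·16·41·29 = 932176.
N/49 = 19024; 19024 ≡ 12 (mod 49); 12·45 ≡ 1, so inverse 45.
N/16 = 58261; 58261 ≡ 5 (mod 16); 5·13 ≡ 1, so inverse 13.
N/41 = 22736; 22736 ≡ 22 (mod 41); 22·28 ≡ 1, so inverse 28.
N/29 = 32144; 32144 ≡ 12 (mod 29); 12·17 ≡ 1, so inverse 17.
m ≡ 43·19024·45 + 8·58261·13 + 9·22736·28 + 0·32144·17 = 48600056.
48600056 mod 932176 = 126904.

126904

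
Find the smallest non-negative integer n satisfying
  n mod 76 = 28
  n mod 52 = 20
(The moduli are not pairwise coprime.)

332

Combine the congruences pairwise.
gcd(76, 52) = 4 and 4 | (20 − 28), so the pair is consistent; merging gives n ≡ 332 (mod 988), where 988 = lcm(76, 52).
The solution is unique modulo lcm(76, 52) = 988.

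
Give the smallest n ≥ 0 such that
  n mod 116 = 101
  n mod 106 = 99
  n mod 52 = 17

70165

Combine the congruences pairwise.
gcd(116, 106) = 2 and 2 | (99 − 101), so the pair is consistent; merging gives n ≡ 2537 (mod 6148), where 6148 = lcm(116, 106).
gcd(6148, 52) = 4 and 4 | (17 − 2537), so the pair is consistent; merging gives n ≡ 70165 (mod 79924), where 79924 = lcm(6148, 52).
The solution is unique modulo lcm(116, 106, 52) = 79924.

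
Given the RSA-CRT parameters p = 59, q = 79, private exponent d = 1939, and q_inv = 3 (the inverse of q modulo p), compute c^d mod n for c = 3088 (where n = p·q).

2677

d_p = d mod (p−1) = 1939 mod 58 = 25; d_q = d mod (q−1) = 67.
m₁ = c^(d_p) mod p: c ≡ 20 (mod 59), and 20^25 mod 59 = 22.
m₂ = c^(d_q) mod q: c ≡ 7 (mod 79), and 7^67 mod 79 = 70.
h = q_inv·(m₁ − m₂) mod p = 3·(22 − 70) mod 59 = 33.
m = m₂ + h·q = 70 + 33·79 = 2677.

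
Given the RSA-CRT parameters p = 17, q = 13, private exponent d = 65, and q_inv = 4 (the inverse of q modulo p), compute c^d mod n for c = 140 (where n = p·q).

4

d_p = d mod (p−1) = 65 mod 16 = 1; d_q = d mod (q−1) = 5.
m₁ = c^(d_p) mod p: c ≡ 4 (mod 17), and 4^1 mod 17 = 4.
m₂ = c^(d_q) mod q: c ≡ 10 (mod 13), and 10^5 mod 13 = 4.
h = q_inv·(m₁ − m₂) mod p = 4·(4 − 4) mod 17 = 0.
m = m₂ + h·q = 4 + 0·13 = 4.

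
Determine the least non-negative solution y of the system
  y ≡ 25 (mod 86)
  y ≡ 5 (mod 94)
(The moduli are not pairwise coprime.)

2261

gcd(86, 94) = 2 and 2 | (5 − 25), so the pair is consistent; merging gives y ≡ 2261 (mod 4042), where 4042 = lcm(86, 94).
The solution is unique modulo lcm(86, 94) = 4042.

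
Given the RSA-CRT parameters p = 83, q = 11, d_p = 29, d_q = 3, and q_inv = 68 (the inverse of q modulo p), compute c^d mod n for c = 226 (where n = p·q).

634

m₁ = c^(d_p) mod p: c ≡ 60 (mod 83), and 60^29 mod 83 = 53.
m₂ = c^(d_q) mod q: c ≡ 6 (mod 11), and 6^3 mod 11 = 7.
h = q_inv·(m₁ − m₂) mod p = 68·(53 − 7) mod 83 = 57.
m = m₂ + h·q = 7 + 57·11 = 634.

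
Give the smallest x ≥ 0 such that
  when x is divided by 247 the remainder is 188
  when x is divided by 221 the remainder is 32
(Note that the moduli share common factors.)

2905

gcd(247, 221) = 13 and 13 | (32 − 188), so the pair is consistent; merging gives x ≡ 2905 (mod 4199), where 4199 = lcm(247, 221).
The solution is unique modulo lcm(247, 221) = 4199.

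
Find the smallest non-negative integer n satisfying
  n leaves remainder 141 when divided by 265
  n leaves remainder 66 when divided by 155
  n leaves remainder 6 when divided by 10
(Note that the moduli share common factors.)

gcd(265, 155) = 5 and 5 | (66 − 141), so the pair is consistent; merging gives n ≡ 3321 (mod 8215), where 8215 = lcm(265, 155).
gcd(8215, 10) = 5 and 5 | (6 − 3321), so the pair is consistent; merging gives n ≡ 11536 (mod 16430), where 16430 = lcm(8215, 10).
The solution is unique modulo lcm(265, 155, 10) = 16430.

11536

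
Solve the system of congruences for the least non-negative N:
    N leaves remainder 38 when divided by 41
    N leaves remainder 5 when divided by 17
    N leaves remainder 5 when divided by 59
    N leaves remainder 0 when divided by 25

The moduli are pairwise coprime; M = 41·17·59·25 = 1028075.
M/41 = 25075; 25075 ≡ 24 (mod 41); 24·12 ≡ 1, so inverse 12.
M/17 = 60475; 60475 ≡ 6 (mod 17); 6·3 ≡ 1, so inverse 3.
M/59 = 17425; 17425 ≡ 20 (mod 59); 20·3 ≡ 1, so inverse 3.
M/25 = 41123; 41123 ≡ 23 (mod 25); 23·12 ≡ 1, so inverse 12.
N ≡ 38·25075·12 + 5·60475·3 + 5·17425·3 + 0·41123·12 = 12602700.
12602700 mod 1028075 = 265800.

265800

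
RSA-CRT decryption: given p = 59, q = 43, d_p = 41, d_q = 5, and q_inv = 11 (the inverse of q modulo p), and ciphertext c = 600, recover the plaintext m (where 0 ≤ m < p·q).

m₁ = c^(d_p) mod p: c ≡ 10 (mod 59), and 10^41 mod 59 = 37.
m₂ = c^(d_q) mod q: c ≡ 41 (mod 43), and 41^5 mod 43 = 11.
h = q_inv·(m₁ − m₂) mod p = 11·(37 − 11) mod 59 = 50.
m = m₂ + h·q = 11 + 50·43 = 2161.

2161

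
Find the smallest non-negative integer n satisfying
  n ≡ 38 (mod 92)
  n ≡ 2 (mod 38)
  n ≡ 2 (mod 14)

gcd(92, 38) = 2 and 2 | (2 − 38), so the pair is consistent; merging gives n ≡ 1142 (mod 1748), where 1748 = lcm(92, 38).
gcd(1748, 14) = 2 and 2 | (2 − 1142), so the pair is consistent; merging gives n ≡ 6386 (mod 12236), where 12236 = lcm(1748, 14).
The solution is unique modulo lcm(92, 38, 14) = 12236.

6386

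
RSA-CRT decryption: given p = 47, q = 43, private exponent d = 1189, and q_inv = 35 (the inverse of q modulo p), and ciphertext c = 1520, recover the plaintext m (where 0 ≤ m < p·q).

d_p = d mod (p−1) = 1189 mod 46 = 39; d_q = d mod (q−1) = 13.
m₁ = c^(d_p) mod p: c ≡ 16 (mod 47), and 16^39 mod 47 = 25.
m₂ = c^(d_q) mod q: c ≡ 15 (mod 43), and 15^13 mod 43 = 9.
h = q_inv·(m₁ − m₂) mod p = 35·(25 − 9) mod 47 = 43.
m = m₂ + h·q = 9 + 43·43 = 1858.

1858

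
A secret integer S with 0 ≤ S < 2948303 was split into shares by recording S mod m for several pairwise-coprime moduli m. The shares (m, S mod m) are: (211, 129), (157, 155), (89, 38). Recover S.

The moduli are pairwise coprime; N = 211·157·89 = 2948303.
N/211 = 13973; 13973 ≡ 47 (mod 211); 47·9 ≡ 1, so inverse 9.
N/157 = 18779; 18779 ≡ 96 (mod 157); 96·18 ≡ 1, so inverse 18.
N/89 = 33127; 33127 ≡ 19 (mod 89); 19·75 ≡ 1, so inverse 75.
S ≡ 129·13973·9 + 155·18779·18 + 38·33127·75 = 163028013.
163028013 mod 2948303 = 871348.

871348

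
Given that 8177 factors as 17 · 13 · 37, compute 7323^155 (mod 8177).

4560

Mod 17: 7323 ≡ 13; by Fermat, exponent reduces to 155 mod 16 = 11; 13^11 ≡ 4 (mod 17).
Mod 13: 7323 ≡ 4; by Fermat, exponent reduces to 155 mod 12 = 11; 4^11 ≡ 10 (mod 13).
Mod 37: 7323 ≡ 34; by Fermat, exponent reduces to 155 mod 36 = 11; 34^11 ≡ 9 (mod 37).
Combine by CRT: x ≡ 4 (mod 17), x ≡ 10 (mod 13), x ≡ 9 (mod 37) ⇒ x ≡ 4560 (mod 8177).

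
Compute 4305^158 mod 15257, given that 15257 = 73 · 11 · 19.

Mod 73: 4305 ≡ 71; by Fermat, exponent reduces to 158 mod 72 = 14; 71^14 ≡ 32 (mod 73).
Mod 11: 4305 ≡ 4; by Fermat, exponent reduces to 158 mod 10 = 8; 4^8 ≡ 9 (mod 11).
Mod 19: 4305 ≡ 11; by Fermat, exponent reduces to 158 mod 18 = 14; 11^14 ≡ 7 (mod 19).
Combine by CRT: x ≡ 32 (mod 73), x ≡ 9 (mod 11), x ≡ 7 (mod 19) ⇒ x ≡ 9887 (mod 15257).

9887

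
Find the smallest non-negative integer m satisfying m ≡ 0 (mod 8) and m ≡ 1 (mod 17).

120

From m ≡ 0 (mod 8) write m = 0 + 8t. Substituting into m ≡ 1 (mod 17) gives 8t ≡ 1 (mod 17), and since 8⁻¹ ≡ 15 (mod 17), t ≡ 15. Hence m ≡ 0 + 8·15 = 120 (mod 136).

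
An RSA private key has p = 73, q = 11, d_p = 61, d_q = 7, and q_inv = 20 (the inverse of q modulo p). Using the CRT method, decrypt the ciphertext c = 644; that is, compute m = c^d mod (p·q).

613

m₁ = c^(d_p) mod p: c ≡ 60 (mod 73), and 60^61 mod 73 = 29.
m₂ = c^(d_q) mod q: c ≡ 6 (mod 11), and 6^7 mod 11 = 8.
h = q_inv·(m₁ − m₂) mod p = 20·(29 − 8) mod 73 = 55.
m = m₂ + h·q = 8 + 55·11 = 613.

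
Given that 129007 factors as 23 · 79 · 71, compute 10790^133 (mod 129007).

Mod 23: 10790 ≡ 3; by Fermat, exponent reduces to 133 mod 22 = 1; 3^1 ≡ 3 (mod 23).
Mod 79: 10790 ≡ 46; by Fermat, exponent reduces to 133 mod 78 = 55; 46^55 ≡ 8 (mod 79).
Mod 71: 10790 ≡ 69; by Fermat, exponent reduces to 133 mod 70 = 63; 69^63 ≡ 66 (mod 71).
Combine by CRT: x ≡ 3 (mod 23), x ≡ 8 (mod 79), x ≡ 66 (mod 71) ⇒ x ≡ 91727 (mod 129007).

91727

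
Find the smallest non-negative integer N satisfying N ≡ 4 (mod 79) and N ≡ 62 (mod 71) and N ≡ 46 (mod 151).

The moduli are pairwise coprime; M = 79·71·151 = 846959.
M/79 = 10721; 10721 ≡ 56 (mod 79); 56·24 ≡ 1, so inverse 24.
M/71 = 11929; 11929 ≡ 1 (mod 71), inverse 1.
M/151 = 5609; 5609 ≡ 22 (mod 151); 22·103 ≡ 1, so inverse 103.
N ≡ 4·10721·24 + 62·11929·1 + 46·5609·103 = 28344256.
28344256 mod 846959 = 394609.

394609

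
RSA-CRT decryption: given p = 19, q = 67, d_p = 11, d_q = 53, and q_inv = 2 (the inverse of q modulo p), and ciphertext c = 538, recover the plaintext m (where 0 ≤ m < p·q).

m₁ = c^(d_p) mod p: c ≡ 6 (mod 19), and 6^11 mod 19 = 17.
m₂ = c^(d_q) mod q: c ≡ 2 (mod 67), and 2^53 mod 67 = 41.
h = q_inv·(m₁ − m₂) mod p = 2·(17 − 41) mod 19 = 9.
m = m₂ + h·q = 41 + 9·67 = 644.

644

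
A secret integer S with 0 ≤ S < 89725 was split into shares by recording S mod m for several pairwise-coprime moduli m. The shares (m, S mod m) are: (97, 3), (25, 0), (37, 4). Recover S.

From S ≡ 3 (mod 97) write S = 3 + 97t. Substituting into S ≡ 0 (mod 25) gives 97t ≡ 22 (mod 25), and since 22⁻¹ ≡ 8 (mod 25), t ≡ 1. Hence S ≡ 3 + 97·1 = 100 (mod 2425).
From S ≡ 100 (mod 2425) write S = 100 + 2425t. Substituting into S ≡ 4 (mod 37) gives 2425t ≡ 15 (mod 37), and since 20⁻¹ ≡ 13 (mod 37), t ≡ 10. Hence S ≡ 100 + 2425·10 = 24350 (mod 89725).

24350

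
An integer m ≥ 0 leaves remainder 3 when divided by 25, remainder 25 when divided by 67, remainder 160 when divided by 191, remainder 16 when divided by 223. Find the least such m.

The moduli are pairwise coprime; N = 25·67·191·223 = 71343275.
N/25 = 2853731; 2853731 ≡ 6 (mod 25); 6·21 ≡ 1, so inverse 21.
N/67 = 1064825; 1064825 ≡ 61 (mod 67); 61·11 ≡ 1, so inverse 11.
N/191 = 373525; 373525 ≡ 120 (mod 191); 120·78 ≡ 1, so inverse 78.
N/223 = 319925; 319925 ≡ 143 (mod 223); 143·131 ≡ 1, so inverse 131.
m ≡ 3·2853731·21 + 25·1064825·11 + 160·373525·78 + 16·319925·131 = 5804766728.
5804766728 mod 71343275 = 25961453.

25961453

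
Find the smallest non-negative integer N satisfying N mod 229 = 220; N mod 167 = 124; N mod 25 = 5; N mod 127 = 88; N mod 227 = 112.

7558160105

From N ≡ 220 (mod 229) write N = 220 + 229t. Substituting into N ≡ 124 (mod 167) gives 229t ≡ 71 (mod 167), and since 62⁻¹ ≡ 132 (mod 167), t ≡ 20. Hence N ≡ 220 + 229·20 = 4800 (mod 38243).
From N ≡ 4800 (mod 38243) write N = 4800 + 38243t. Substituting into N ≡ 5 (mod 25) gives 38243t ≡ 5 (mod 25), and since 18⁻¹ ≡ 7 (mod 25), t ≡ 10. Hence N ≡ 4800 + 38243·10 = 387230 (mod 956075).
From N ≡ 387230 (mod 956075) write N = 387230 + 956075t. Substituting into N ≡ 88 (mod 127) gives 956075t ≡ 81 (mod 127), and since 19⁻¹ ≡ 107 (mod 127), t ≡ 31. Hence N ≡ 387230 + 956075·31 = 30025555 (mod 121421525).
From N ≡ 30025555 (mod 121421525) write N = 30025555 + 121421525t. Substituting into N ≡ 112 (mod 227) gives 121421525t ≡ 74 (mod 227), and since 133⁻¹ ≡ 99 (mod 227), t ≡ 62. Hence N ≡ 30025555 + 121421525·62 = 7558160105 (mod 27562686175).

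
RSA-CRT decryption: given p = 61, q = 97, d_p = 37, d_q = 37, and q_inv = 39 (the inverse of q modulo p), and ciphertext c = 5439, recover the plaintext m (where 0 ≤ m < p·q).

4305

m₁ = c^(d_p) mod p: c ≡ 10 (mod 61), and 10^37 mod 61 = 35.
m₂ = c^(d_q) mod q: c ≡ 7 (mod 97), and 7^37 mod 97 = 37.
h = q_inv·(m₁ − m₂) mod p = 39·(35 − 37) mod 61 = 44.
m = m₂ + h·q = 37 + 44·97 = 4305.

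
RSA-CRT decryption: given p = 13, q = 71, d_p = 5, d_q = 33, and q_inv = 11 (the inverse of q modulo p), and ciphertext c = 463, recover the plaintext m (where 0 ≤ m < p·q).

671

m₁ = c^(d_p) mod p: c ≡ 8 (mod 13), and 8^5 mod 13 = 8.
m₂ = c^(d_q) mod q: c ≡ 37 (mod 71), and 37^33 mod 71 = 32.
h = q_inv·(m₁ − m₂) mod p = 11·(8 − 32) mod 13 = 9.
m = m₂ + h·q = 32 + 9·71 = 671.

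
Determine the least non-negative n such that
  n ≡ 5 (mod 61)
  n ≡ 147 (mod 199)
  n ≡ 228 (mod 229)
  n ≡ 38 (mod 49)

1653837

The moduli are pairwise coprime; M = 61·199·229·49 = 136211719.
M/61 = 2232979; 2232979 ≡ 13 (mod 61); 13·47 ≡ 1, so inverse 47.
M/199 = 684481; 684481 ≡ 120 (mod 199); 120·68 ≡ 1, so inverse 68.
M/229 = 594811; 594811 ≡ 98 (mod 229); 98·222 ≡ 1, so inverse 222.
M/49 = 2779831; 2779831 ≡ 12 (mod 49); 12·45 ≡ 1, so inverse 45.
n ≡ 5·2232979·47 + 147·684481·68 + 228·594811·222 + 38·2779831·45 = 42227286727.
42227286727 mod 136211719 = 1653837.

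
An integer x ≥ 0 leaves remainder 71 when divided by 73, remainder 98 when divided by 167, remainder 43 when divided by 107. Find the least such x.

The moduli are pairwise coprime; N = 73·167·107 = 1304437.
N/73 = 17869; 17869 ≡ 57 (mod 73); 57·41 ≡ 1, so inverse 41.
N/167 = 7811; 7811 ≡ 129 (mod 167); 129·145 ≡ 1, so inverse 145.
N/107 = 12191; 12191 ≡ 100 (mod 107); 100·61 ≡ 1, so inverse 61.
x ≡ 71·17869·41 + 98·7811·145 + 43·12191·61 = 194987962.
194987962 mod 1304437 = 626849.

626849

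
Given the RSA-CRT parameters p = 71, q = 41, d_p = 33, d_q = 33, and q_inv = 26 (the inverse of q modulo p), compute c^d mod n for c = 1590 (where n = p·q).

m₁ = c^(d_p) mod p: c ≡ 28 (mod 71), and 28^33 mod 71 = 47.
m₂ = c^(d_q) mod q: c ≡ 32 (mod 41), and 32^33 mod 41 = 32.
h = q_inv·(m₁ − m₂) mod p = 26·(47 − 32) mod 71 = 35.
m = m₂ + h·q = 32 + 35·41 = 1467.

1467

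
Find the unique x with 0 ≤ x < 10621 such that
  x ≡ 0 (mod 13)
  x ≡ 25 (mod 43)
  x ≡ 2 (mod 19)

9958

The moduli are pairwise coprime; N = 13·43·19 = 10621.
N/13 = 817; 817 ≡ 11 (mod 13); 11·6 ≡ 1, so inverse 6.
N/43 = 247; 247 ≡ 32 (mod 43); 32·39 ≡ 1, so inverse 39.
N/19 = 559; 559 ≡ 8 (mod 19); 8·12 ≡ 1, so inverse 12.
x ≡ 0·817·6 + 25·247·39 + 2·559·12 = 254241.
254241 mod 10621 = 9958.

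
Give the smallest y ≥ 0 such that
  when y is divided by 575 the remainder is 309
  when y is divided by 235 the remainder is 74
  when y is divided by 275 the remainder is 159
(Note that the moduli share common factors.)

gcd(575, 235) = 5 and 5 | (74 − 309), so the pair is consistent; merging gives y ≡ 309 (mod 27025), where 27025 = lcm(575, 235).
gcd(27025, 275) = 25 and 25 | (159 − 309), so the pair is consistent; merging gives y ≡ 243534 (mod 297275), where 297275 = lcm(27025, 275).
The solution is unique modulo lcm(575, 235, 275) = 297275.

243534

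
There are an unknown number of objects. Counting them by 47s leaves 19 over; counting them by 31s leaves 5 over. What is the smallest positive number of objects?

From N ≡ 19 (mod 47) write N = 19 + 47t. Substituting into N ≡ 5 (mod 31) gives 47t ≡ 17 (mod 31), and since 16⁻¹ ≡ 2 (mod 31), t ≡ 3. Hence N ≡ 19 + 47·3 = 160 (mod 1457).

160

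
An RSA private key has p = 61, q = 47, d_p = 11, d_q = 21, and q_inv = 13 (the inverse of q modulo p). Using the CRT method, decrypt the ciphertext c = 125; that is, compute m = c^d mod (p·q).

m₁ = c^(d_p) mod p: c ≡ 3 (mod 61), and 3^11 mod 61 = 3.
m₂ = c^(d_q) mod q: c ≡ 31 (mod 47), and 31^21 mod 47 = 38.
h = q_inv·(m₁ − m₂) mod p = 13·(3 − 38) mod 61 = 33.
m = m₂ + h·q = 38 + 33·47 = 1589.

1589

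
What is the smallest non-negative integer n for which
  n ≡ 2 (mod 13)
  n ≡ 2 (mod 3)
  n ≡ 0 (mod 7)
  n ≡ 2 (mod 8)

From n ≡ 2 (mod 13) write n = 2 + 13t. Substituting into n ≡ 2 (mod 3) gives 13t ≡ 0 (mod 3), and since 1⁻¹ ≡ 1 (mod 3), t ≡ 0. Hence n ≡ 2 + 13·0 = 2 (mod 39).
From n ≡ 2 (mod 39) write n = 2 + 39t. Substituting into n ≡ 0 (mod 7) gives 39t ≡ 5 (mod 7), and since 4⁻¹ ≡ 2 (mod 7), t ≡ 3. Hence n ≡ 2 + 39·3 = 119 (mod 273).
From n ≡ 119 (mod 273) write n = 119 + 273t. Substituting into n ≡ 2 (mod 8) gives 273t ≡ 3 (mod 8), and since 1⁻¹ ≡ 1 (mod 8), t ≡ 3. Hence n ≡ 119 + 273·3 = 938 (mod 2184).

938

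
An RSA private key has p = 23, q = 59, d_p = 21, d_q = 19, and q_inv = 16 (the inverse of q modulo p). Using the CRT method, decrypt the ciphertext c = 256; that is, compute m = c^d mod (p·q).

m₁ = c^(d_p) mod p: c ≡ 3 (mod 23), and 3^21 mod 23 = 8.
m₂ = c^(d_q) mod q: c ≡ 20 (mod 59), and 20^19 mod 59 = 49.
h = q_inv·(m₁ − m₂) mod p = 16·(8 − 49) mod 23 = 11.
m = m₂ + h·q = 49 + 11·59 = 698.

698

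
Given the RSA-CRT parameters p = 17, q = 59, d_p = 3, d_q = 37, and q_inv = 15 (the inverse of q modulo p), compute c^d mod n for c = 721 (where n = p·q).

m₁ = c^(d_p) mod p: c ≡ 7 (mod 17), and 7^3 mod 17 = 3.
m₂ = c^(d_q) mod q: c ≡ 13 (mod 59), and 13^37 mod 59 = 34.
h = q_inv·(m₁ − m₂) mod p = 15·(3 − 34) mod 17 = 11.
m = m₂ + h·q = 34 + 11·59 = 683.

683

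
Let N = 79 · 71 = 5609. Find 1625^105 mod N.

4827

Mod 79: 1625 ≡ 45; by Fermat, exponent reduces to 105 mod 78 = 27; 45^27 ≡ 8 (mod 79).
Mod 71: 1625 ≡ 63; by Fermat, exponent reduces to 105 mod 70 = 35; 63^35 ≡ 70 (mod 71).
Combine by CRT: x ≡ 8 (mod 79), x ≡ 70 (mod 71) ⇒ x ≡ 4827 (mod 5609).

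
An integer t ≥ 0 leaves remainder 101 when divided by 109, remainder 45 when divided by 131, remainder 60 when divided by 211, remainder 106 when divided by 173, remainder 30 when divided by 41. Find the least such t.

From t ≡ 101 (mod 109) write t = 101 + 109s. Substituting into t ≡ 45 (mod 131) gives 109s ≡ 75 (mod 131), and since 109⁻¹ ≡ 125 (mod 131), s ≡ 74. Hence t ≡ 101 + 109·74 = 8167 (mod 14279).
From t ≡ 8167 (mod 14279) write t = 8167 + 14279s. Substituting into t ≡ 60 (mod 211) gives 14279s ≡ 122 (mod 211), and since 142⁻¹ ≡ 159 (mod 211), s ≡ 197. Hence t ≡ 8167 + 14279·197 = 2821130 (mod 3012869).
From t ≡ 2821130 (mod 3012869) write t = 2821130 + 3012869s. Substituting into t ≡ 106 (mod 173) gives 3012869s ≡ 87 (mod 173), and since 74⁻¹ ≡ 166 (mod 173), s ≡ 83. Hence t ≡ 2821130 + 3012869·83 = 252889257 (mod 521226337).
From t ≡ 252889257 (mod 521226337) write t = 252889257 + 521226337s. Substituting into t ≡ 30 (mod 41) gives 521226337s ≡ 3 (mod 41), and since 20⁻¹ ≡ 39 (mod 41), s ≡ 35. Hence t ≡ 252889257 + 521226337·35 = 18495811052 (mod 21370279817).

18495811052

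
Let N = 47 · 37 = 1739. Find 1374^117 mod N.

Mod 47: 1374 ≡ 11; by Fermat, exponent reduces to 117 mod 46 = 25; 11^25 ≡ 20 (mod 47).
Mod 37: 1374 ≡ 5; by Fermat, exponent reduces to 117 mod 36 = 9; 5^9 ≡ 6 (mod 37).
Combine by CRT: x ≡ 20 (mod 47), x ≡ 6 (mod 37) ⇒ x ≡ 302 (mod 1739).

302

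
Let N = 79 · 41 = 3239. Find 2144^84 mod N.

Mod 79: 2144 ≡ 11; by Fermat, exponent reduces to 84 mod 78 = 6; 11^6 ≡ 65 (mod 79).
Mod 41: 2144 ≡ 12; by Fermat, exponent reduces to 84 mod 40 = 4; 12^4 ≡ 31 (mod 41).
Combine by CRT: x ≡ 65 (mod 79), x ≡ 31 (mod 41) ⇒ x ≡ 2040 (mod 3239).

2040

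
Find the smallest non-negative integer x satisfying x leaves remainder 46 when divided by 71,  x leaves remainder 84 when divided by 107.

7146

Combine the congruences pairwise.
From x ≡ 46 (mod 71) write x = 46 + 71t. Substituting into x ≡ 84 (mod 107) gives 71t ≡ 38 (mod 107), and since 71⁻¹ ≡ 104 (mod 107), t ≡ 100. Hence x ≡ 46 + 71·100 = 7146 (mod 7597).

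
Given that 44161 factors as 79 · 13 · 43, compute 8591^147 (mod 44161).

Mod 79: 8591 ≡ 59; by Fermat, exponent reduces to 147 mod 78 = 69; 59^69 ≡ 57 (mod 79).
Mod 13: 8591 ≡ 11; by Fermat, exponent reduces to 147 mod 12 = 3; 11^3 ≡ 5 (mod 13).
Mod 43: 8591 ≡ 34; by Fermat, exponent reduces to 147 mod 42 = 21; 34^21 ≡ 42 (mod 43).
Combine by CRT: x ≡ 57 (mod 79), x ≡ 5 (mod 13), x ≡ 42 (mod 43) ⇒ x ≡ 3138 (mod 44161).

3138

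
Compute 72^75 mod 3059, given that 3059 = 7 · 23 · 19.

1513

Mod 7: 72 ≡ 2; by Fermat, exponent reduces to 75 mod 6 = 3; 2^3 ≡ 1 (mod 7).
Mod 23: 72 ≡ 3; by Fermat, exponent reduces to 75 mod 22 = 9; 3^9 ≡ 18 (mod 23).
Mod 19: 72 ≡ 15; by Fermat, exponent reduces to 75 mod 18 = 3; 15^3 ≡ 12 (mod 19).
Combine by CRT: x ≡ 1 (mod 7), x ≡ 18 (mod 23), x ≡ 12 (mod 19) ⇒ x ≡ 1513 (mod 3059).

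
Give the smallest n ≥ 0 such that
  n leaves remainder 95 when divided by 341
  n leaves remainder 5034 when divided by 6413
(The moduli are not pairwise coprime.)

Combine the congruences pairwise.
gcd(341, 6413) = 11 and 11 | (5034 − 95), so the pair is consistent; merging gives n ≡ 120468 (mod 198803), where 198803 = lcm(341, 6413).
The solution is unique modulo lcm(341, 6413) = 198803.

120468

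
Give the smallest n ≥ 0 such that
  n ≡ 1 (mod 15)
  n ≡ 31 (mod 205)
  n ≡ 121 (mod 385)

gcd(15, 205) = 5 and 5 | (31 − 1), so the pair is consistent; merging gives n ≡ 31 (mod 615), where 615 = lcm(15, 205).
gcd(615, 385) = 5 and 5 | (121 − 31), so the pair is consistent; merging gives n ≡ 39391 (mod 47355), where 47355 = lcm(615, 385).
The solution is unique modulo lcm(15, 205, 385) = 47355.

39391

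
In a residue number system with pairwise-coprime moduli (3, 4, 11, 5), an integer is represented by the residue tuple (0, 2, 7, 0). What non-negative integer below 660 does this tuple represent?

150

The moduli are pairwise coprime; N = 3·4·11·5 = 660.
N/3 = 220; 220 ≡ 1 (mod 3), inverse 1.
N/4 = 165; 165 ≡ 1 (mod 4), inverse 1.
N/11 = 60; 60 ≡ 5 (mod 11); 5·9 ≡ 1, so inverse 9.
N/5 = 132; 132 ≡ 2 (mod 5); 2·3 ≡ 1, so inverse 3.
x ≡ 0·220·1 + 2·165·1 + 7·60·9 + 0·132·3 = 4110.
4110 mod 660 = 150.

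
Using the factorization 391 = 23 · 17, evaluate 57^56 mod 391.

Mod 23: 57 ≡ 11; by Fermat, exponent reduces to 56 mod 22 = 12; 11^12 ≡ 12 (mod 23).
Mod 17: 57 ≡ 6; by Fermat, exponent reduces to 56 mod 16 = 8; 6^8 ≡ 16 (mod 17).
Combine by CRT: x ≡ 12 (mod 23), x ≡ 16 (mod 17) ⇒ x ≡ 288 (mod 391).

288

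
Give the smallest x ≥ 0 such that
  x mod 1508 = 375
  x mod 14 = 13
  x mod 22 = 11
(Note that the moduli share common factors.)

15455

gcd(1508, 14) = 2 and 2 | (13 − 375), so the pair is consistent; merging gives x ≡ 4899 (mod 10556), where 10556 = lcm(1508, 14).
gcd(10556, 22) = 2 and 2 | (11 − 4899), so the pair is consistent; merging gives x ≡ 15455 (mod 116116), where 116116 = lcm(10556, 22).
The solution is unique modulo lcm(1508, 14, 22) = 116116.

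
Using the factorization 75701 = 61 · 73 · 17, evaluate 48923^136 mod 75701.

Mod 61: 48923 ≡ 1; by Fermat, exponent reduces to 136 mod 60 = 16; 1^16 ≡ 1 (mod 61).
Mod 73: 48923 ≡ 13; by Fermat, exponent reduces to 136 mod 72 = 64; 13^64 ≡ 16 (mod 73).
Mod 17: 48923 ≡ 14; by Fermat, exponent reduces to 136 mod 16 = 8; 14^8 ≡ 16 (mod 17).
Combine by CRT: x ≡ 1 (mod 61), x ≡ 16 (mod 73), x ≡ 16 (mod 17) ⇒ x ≡ 9944 (mod 75701).

9944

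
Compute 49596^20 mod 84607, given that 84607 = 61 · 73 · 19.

60513

Mod 61: 49596 ≡ 3; 3^20 ≡ 1 (mod 61).
Mod 73: 49596 ≡ 29; 29^20 ≡ 69 (mod 73).
Mod 19: 49596 ≡ 6; by Fermat, exponent reduces to 20 mod 18 = 2; 6^2 ≡ 17 (mod 19).
Combine by CRT: x ≡ 1 (mod 61), x ≡ 69 (mod 73), x ≡ 17 (mod 19) ⇒ x ≡ 60513 (mod 84607).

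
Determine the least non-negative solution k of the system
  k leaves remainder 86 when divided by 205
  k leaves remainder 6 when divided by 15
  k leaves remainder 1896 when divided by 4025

352071

gcd(205, 15) = 5 and 5 | (6 − 86), so the pair is consistent; merging gives k ≡ 291 (mod 615), where 615 = lcm(205, 15).
gcd(615, 4025) = 5 and 5 | (1896 − 291), so the pair is consistent; merging gives k ≡ 352071 (mod 495075), where 495075 = lcm(615, 4025).
The solution is unique modulo lcm(205, 15, 4025) = 495075.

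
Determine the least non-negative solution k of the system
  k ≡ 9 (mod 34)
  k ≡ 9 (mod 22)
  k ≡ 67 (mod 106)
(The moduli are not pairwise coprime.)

Combine the congruences pairwise.
gcd(34, 22) = 2 and 2 | (9 − 9), so the pair is consistent; merging gives k ≡ 9 (mod 374), where 374 = lcm(34, 22).
gcd(374, 106) = 2 and 2 | (67 − 9), so the pair is consistent; merging gives k ≡ 13847 (mod 19822), where 19822 = lcm(374, 106).
The solution is unique modulo lcm(34, 22, 106) = 19822.

13847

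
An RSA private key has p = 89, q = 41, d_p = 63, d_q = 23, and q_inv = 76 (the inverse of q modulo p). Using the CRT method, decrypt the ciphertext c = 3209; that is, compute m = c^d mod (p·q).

309

m₁ = c^(d_p) mod p: c ≡ 5 (mod 89), and 5^63 mod 89 = 42.
m₂ = c^(d_q) mod q: c ≡ 11 (mod 41), and 11^23 mod 41 = 22.
h = q_inv·(m₁ − m₂) mod p = 76·(42 − 22) mod 89 = 7.
m = m₂ + h·q = 22 + 7·41 = 309.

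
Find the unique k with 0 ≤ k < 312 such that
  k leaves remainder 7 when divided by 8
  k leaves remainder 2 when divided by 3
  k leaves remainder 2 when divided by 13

119

The moduli are pairwise coprime; N = 8·3·13 = 312.
N/8 = 39; 39 ≡ 7 (mod 8); 7·7 ≡ 1, so inverse 7.
N/3 = 104; 104 ≡ 2 (mod 3); 2·2 ≡ 1, so inverse 2.
N/13 = 24; 24 ≡ 11 (mod 13); 11·6 ≡ 1, so inverse 6.
k ≡ 7·39·7 + 2·104·2 + 2·24·6 = 2615.
2615 mod 312 = 119.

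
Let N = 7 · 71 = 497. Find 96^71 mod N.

Mod 7: 96 ≡ 5; by Fermat, exponent reduces to 71 mod 6 = 5; 5^5 ≡ 3 (mod 7).
Mod 71: 96 ≡ 25; by Fermat, exponent reduces to 71 mod 70 = 1; 25^1 ≡ 25 (mod 71).
Combine by CRT: x ≡ 3 (mod 7), x ≡ 25 (mod 71) ⇒ x ≡ 451 (mod 497).

451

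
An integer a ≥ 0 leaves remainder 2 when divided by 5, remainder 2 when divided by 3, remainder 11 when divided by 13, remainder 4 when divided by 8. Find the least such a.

From a ≡ 2 (mod 5) write a = 2 + 5t. Substituting into a ≡ 2 (mod 3) gives 5t ≡ 0 (mod 3), and since 2⁻¹ ≡ 2 (mod 3), t ≡ 0. Hence a ≡ 2 + 5·0 = 2 (mod 15).
From a ≡ 2 (mod 15) write a = 2 + 15t. Substituting into a ≡ 11 (mod 13) gives 15t ≡ 9 (mod 13), and since 2⁻¹ ≡ 7 (mod 13), t ≡ 11. Hence a ≡ 2 + 15·11 = 167 (mod 195).
From a ≡ 167 (mod 195) write a = 167 + 195t. Substituting into a ≡ 4 (mod 8) gives 195t ≡ 5 (mod 8), and since 3⁻¹ ≡ 3 (mod 8), t ≡ 7. Hence a ≡ 167 + 195·7 = 1532 (mod 1560).

1532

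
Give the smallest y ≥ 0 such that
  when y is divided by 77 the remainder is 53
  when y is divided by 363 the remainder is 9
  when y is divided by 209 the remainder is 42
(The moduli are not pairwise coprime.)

9447

Combine the congruences pairwise.
gcd(77, 363) = 11 and 11 | (9 − 53), so the pair is consistent; merging gives y ≡ 1824 (mod 2541), where 2541 = lcm(77, 363).
gcd(2541, 209) = 11 and 11 | (42 − 1824), so the pair is consistent; merging gives y ≡ 9447 (mod 48279), where 48279 = lcm(2541, 209).
The solution is unique modulo lcm(77, 363, 209) = 48279.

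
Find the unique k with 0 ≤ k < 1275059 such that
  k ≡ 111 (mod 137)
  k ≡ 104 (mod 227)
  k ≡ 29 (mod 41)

Combine the congruences pairwise.
From k ≡ 111 (mod 137) write k = 111 + 137t. Substituting into k ≡ 104 (mod 227) gives 137t ≡ 220 (mod 227), and since 137⁻¹ ≡ 58 (mod 227), t ≡ 48. Hence k ≡ 111 + 137·48 = 6687 (mod 31099).
From k ≡ 6687 (mod 31099) write k = 6687 + 31099t. Substituting into k ≡ 29 (mod 41) gives 31099t ≡ 25 (mod 41), and since 21⁻¹ ≡ 2 (mod 41), t ≡ 9. Hence k ≡ 6687 + 31099·9 = 286578 (mod 1275059).

286578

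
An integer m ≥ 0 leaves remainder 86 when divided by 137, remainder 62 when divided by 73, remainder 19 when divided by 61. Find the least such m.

The moduli are pairwise coprime; N = 137·73·61 = 610061.
N/137 = 4453; 4453 ≡ 69 (mod 137); 69·2 ≡ 1, so inverse 2.
N/73 = 8357; 8357 ≡ 35 (mod 73); 35·48 ≡ 1, so inverse 48.
N/61 = 10001; 10001 ≡ 58 (mod 61); 58·20 ≡ 1, so inverse 20.
m ≡ 86·4453·2 + 62·8357·48 + 19·10001·20 = 29436728.
29436728 mod 610061 = 153800.

153800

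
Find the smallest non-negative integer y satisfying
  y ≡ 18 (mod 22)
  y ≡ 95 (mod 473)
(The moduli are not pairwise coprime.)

568

Combine the congruences pairwise.
gcd(22, 473) = 11 and 11 | (95 − 18), so the pair is consistent; merging gives y ≡ 568 (mod 946), where 946 = lcm(22, 473).
The solution is unique modulo lcm(22, 473) = 946.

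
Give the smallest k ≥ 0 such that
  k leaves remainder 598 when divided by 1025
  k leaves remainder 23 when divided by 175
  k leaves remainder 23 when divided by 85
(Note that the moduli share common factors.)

74398

gcd(1025, 175) = 25 and 25 | (23 − 598), so the pair is consistent; merging gives k ≡ 2648 (mod 7175), where 7175 = lcm(1025, 175).
gcd(7175, 85) = 5 and 5 | (23 − 2648), so the pair is consistent; merging gives k ≡ 74398 (mod 121975), where 121975 = lcm(7175, 85).
The solution is unique modulo lcm(1025, 175, 85) = 121975.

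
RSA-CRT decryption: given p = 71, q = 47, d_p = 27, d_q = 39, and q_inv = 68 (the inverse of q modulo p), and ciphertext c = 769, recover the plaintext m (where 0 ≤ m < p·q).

1238

m₁ = c^(d_p) mod p: c ≡ 59 (mod 71), and 59^27 mod 71 = 31.
m₂ = c^(d_q) mod q: c ≡ 17 (mod 47), and 17^39 mod 47 = 16.
h = q_inv·(m₁ − m₂) mod p = 68·(31 − 16) mod 71 = 26.
m = m₂ + h·q = 16 + 26·47 = 1238.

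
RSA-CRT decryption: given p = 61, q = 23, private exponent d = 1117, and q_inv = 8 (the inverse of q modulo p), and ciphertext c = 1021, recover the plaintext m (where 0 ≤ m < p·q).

d_p = d mod (p−1) = 1117 mod 60 = 37; d_q = d mod (q−1) = 17.
m₁ = c^(d_p) mod p: c ≡ 45 (mod 61), and 45^37 mod 61 = 46.
m₂ = c^(d_q) mod q: c ≡ 9 (mod 23), and 9^17 mod 23 = 3.
h = q_inv·(m₁ − m₂) mod p = 8·(46 − 3) mod 61 = 39.
m = m₂ + h·q = 3 + 39·23 = 900.

900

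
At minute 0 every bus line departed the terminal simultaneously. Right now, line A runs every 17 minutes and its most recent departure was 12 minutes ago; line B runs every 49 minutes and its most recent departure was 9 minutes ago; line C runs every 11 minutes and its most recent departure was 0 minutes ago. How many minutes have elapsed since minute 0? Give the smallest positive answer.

The moduli are pairwise coprime; N = 17·49·11 = 9163.
N/17 = 539; 539 ≡ 12 (mod 17); 12·10 ≡ 1, so inverse 10.
N/49 = 187; 187 ≡ 40 (mod 49); 40·38 ≡ 1, so inverse 38.
N/11 = 833; 833 ≡ 8 (mod 11); 8·7 ≡ 1, so inverse 7.
t ≡ 12·539·10 + 9·187·38 + 0·833·7 = 128634.
128634 mod 9163 = 352.

352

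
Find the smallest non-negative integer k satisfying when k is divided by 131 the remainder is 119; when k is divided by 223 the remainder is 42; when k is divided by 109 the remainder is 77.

Combine the congruences pairwise.
From k ≡ 119 (mod 131) write k = 119 + 131t. Substituting into k ≡ 42 (mod 223) gives 131t ≡ 146 (mod 223), and since 131⁻¹ ≡ 143 (mod 223), t ≡ 139. Hence k ≡ 119 + 131·139 = 18328 (mod 29213).
From k ≡ 18328 (mod 29213) write k = 18328 + 29213t. Substituting into k ≡ 77 (mod 109) gives 29213t ≡ 61 (mod 109), and since 1⁻¹ ≡ 1 (mod 109), t ≡ 61. Hence k ≡ 18328 + 29213·61 = 1800321 (mod 3184217).

1800321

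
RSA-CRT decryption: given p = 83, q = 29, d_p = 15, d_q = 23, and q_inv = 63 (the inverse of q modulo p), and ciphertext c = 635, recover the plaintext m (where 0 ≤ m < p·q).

2109

m₁ = c^(d_p) mod p: c ≡ 54 (mod 83), and 54^15 mod 83 = 34.
m₂ = c^(d_q) mod q: c ≡ 26 (mod 29), and 26^23 mod 29 = 21.
h = q_inv·(m₁ − m₂) mod p = 63·(34 − 21) mod 83 = 72.
m = m₂ + h·q = 21 + 72·29 = 2109.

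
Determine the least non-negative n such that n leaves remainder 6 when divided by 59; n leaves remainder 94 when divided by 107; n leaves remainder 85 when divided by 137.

133523

Combine the congruences pairwise.
From n ≡ 6 (mod 59) write n = 6 + 59t. Substituting into n ≡ 94 (mod 107) gives 59t ≡ 88 (mod 107), and since 59⁻¹ ≡ 78 (mod 107), t ≡ 16. Hence n ≡ 6 + 59·16 = 950 (mod 6313).
From n ≡ 950 (mod 6313) write n = 950 + 6313t. Substituting into n ≡ 85 (mod 137) gives 6313t ≡ 94 (mod 137), and since 11⁻¹ ≡ 25 (mod 137), t ≡ 21. Hence n ≡ 950 + 6313·21 = 133523 (mod 864881).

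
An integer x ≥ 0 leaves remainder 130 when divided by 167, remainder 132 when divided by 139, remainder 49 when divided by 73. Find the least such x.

1673136

From x ≡ 130 (mod 167) write x = 130 + 167t. Substituting into x ≡ 132 (mod 139) gives 167t ≡ 2 (mod 139), and since 28⁻¹ ≡ 5 (mod 139), t ≡ 10. Hence x ≡ 130 + 167·10 = 1800 (mod 23213).
From x ≡ 1800 (mod 23213) write x = 1800 + 23213t. Substituting into x ≡ 49 (mod 73) gives 23213t ≡ 1 (mod 73), and since 72⁻¹ ≡ 72 (mod 73), t ≡ 72. Hence x ≡ 1800 + 23213·72 = 1673136 (mod 1694549).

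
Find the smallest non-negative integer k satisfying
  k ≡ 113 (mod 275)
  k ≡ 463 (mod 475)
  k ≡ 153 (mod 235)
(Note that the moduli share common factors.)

gcd(275, 475) = 25 and 25 | (463 − 113), so the pair is consistent; merging gives k ≡ 938 (mod 5225), where 5225 = lcm(275, 475).
gcd(5225, 235) = 5 and 5 | (153 − 938), so the pair is consistent; merging gives k ≡ 194263 (mod 245575), where 245575 = lcm(5225, 235).
The solution is unique modulo lcm(275, 475, 235) = 245575.

194263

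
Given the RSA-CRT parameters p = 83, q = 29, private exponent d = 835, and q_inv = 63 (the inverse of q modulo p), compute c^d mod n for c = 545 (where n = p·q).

181

d_p = d mod (p−1) = 835 mod 82 = 15; d_q = d mod (q−1) = 23.
m₁ = c^(d_p) mod p: c ≡ 47 (mod 83), and 47^15 mod 83 = 15.
m₂ = c^(d_q) mod q: c ≡ 23 (mod 29), and 23^23 mod 29 = 7.
h = q_inv·(m₁ − m₂) mod p = 63·(15 − 7) mod 83 = 6.
m = m₂ + h·q = 7 + 6·29 = 181.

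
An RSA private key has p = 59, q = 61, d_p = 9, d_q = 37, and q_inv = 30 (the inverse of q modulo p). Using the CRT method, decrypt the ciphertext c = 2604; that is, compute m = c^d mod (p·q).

1460

m₁ = c^(d_p) mod p: c ≡ 8 (mod 59), and 8^9 mod 59 = 44.
m₂ = c^(d_q) mod q: c ≡ 42 (mod 61), and 42^37 mod 61 = 57.
h = q_inv·(m₁ − m₂) mod p = 30·(44 − 57) mod 59 = 23.
m = m₂ + h·q = 57 + 23·61 = 1460.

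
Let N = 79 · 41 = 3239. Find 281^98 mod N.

2001

Mod 79: 281 ≡ 44; by Fermat, exponent reduces to 98 mod 78 = 20; 44^20 ≡ 26 (mod 79).
Mod 41: 281 ≡ 35; by Fermat, exponent reduces to 98 mod 40 = 18; 35^18 ≡ 33 (mod 41).
Combine by CRT: x ≡ 26 (mod 79), x ≡ 33 (mod 41) ⇒ x ≡ 2001 (mod 3239).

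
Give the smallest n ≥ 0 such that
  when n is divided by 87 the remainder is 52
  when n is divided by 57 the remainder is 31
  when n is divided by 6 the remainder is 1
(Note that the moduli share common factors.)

Combine the congruences pairwise.
gcd(87, 57) = 3 and 3 | (31 − 52), so the pair is consistent; merging gives n ≡ 487 (mod 1653), where 1653 = lcm(87, 57).
gcd(1653, 6) = 3 and 3 | (1 − 487), so the pair is consistent; merging gives n ≡ 487 (mod 3306), where 3306 = lcm(1653, 6).
The solution is unique modulo lcm(87, 57, 6) = 3306.

487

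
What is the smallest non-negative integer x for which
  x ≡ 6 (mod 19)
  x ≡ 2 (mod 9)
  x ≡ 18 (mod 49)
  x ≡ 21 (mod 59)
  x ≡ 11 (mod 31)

The moduli are pairwise coprime; N = 19·9·49·59·31 = 15325191.
N/19 = 806589; 806589 ≡ 1 (mod 19), inverse 1.
N/9 = 1702799; 1702799 ≡ 8 (mod 9); 8·8 ≡ 1, so inverse 8.
N/49 = 312759; 312759 ≡ 41 (mod 49); 41·6 ≡ 1, so inverse 6.
N/59 = 259749; 259749 ≡ 31 (mod 59); 31·40 ≡ 1, so inverse 40.
N/31 = 494361; 494361 ≡ 4 (mod 31); 4·8 ≡ 1, so inverse 8.
x ≡ 6·806589·1 + 2·1702799·8 + 18·312759·6 + 21·259749·40 + 11·494361·8 = 327555218.
327555218 mod 15325191 = 5726207.

5726207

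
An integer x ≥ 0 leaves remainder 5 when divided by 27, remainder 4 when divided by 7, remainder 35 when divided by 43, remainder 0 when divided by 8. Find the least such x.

The moduli are pairwise coprime; N = 27·7·43·8 = 65016.
N/27 = 2408; 2408 ≡ 5 (mod 27); 5·11 ≡ 1, so inverse 11.
N/7 = 9288; 9288 ≡ 6 (mod 7); 6·6 ≡ 1, so inverse 6.
N/43 = 1512; 1512 ≡ 7 (mod 43); 7·37 ≡ 1, so inverse 37.
N/8 = 8127; 8127 ≡ 7 (mod 8); 7·7 ≡ 1, so inverse 7.
x ≡ 5·2408·11 + 4·9288·6 + 35·1512·37 + 0·8127·7 = 2313392.
2313392 mod 65016 = 37832.

37832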